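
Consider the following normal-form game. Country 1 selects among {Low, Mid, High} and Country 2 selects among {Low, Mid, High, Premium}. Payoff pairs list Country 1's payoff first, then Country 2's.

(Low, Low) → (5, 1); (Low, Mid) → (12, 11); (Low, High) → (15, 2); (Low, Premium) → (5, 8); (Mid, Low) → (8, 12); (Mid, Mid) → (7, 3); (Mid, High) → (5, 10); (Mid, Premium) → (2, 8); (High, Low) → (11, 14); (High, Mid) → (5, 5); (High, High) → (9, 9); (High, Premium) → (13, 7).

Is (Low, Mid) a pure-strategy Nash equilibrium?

Yes

Holding Country 2 at Mid: Country 1 gets 12 from Low, versus 7 from Mid, 5 from High. No profitable deviation for Country 1.
Holding Country 1 at Low: Country 2 gets 11 from Mid, versus 1 from Low, 2 from High, 8 from Premium. No profitable deviation for Country 2 either.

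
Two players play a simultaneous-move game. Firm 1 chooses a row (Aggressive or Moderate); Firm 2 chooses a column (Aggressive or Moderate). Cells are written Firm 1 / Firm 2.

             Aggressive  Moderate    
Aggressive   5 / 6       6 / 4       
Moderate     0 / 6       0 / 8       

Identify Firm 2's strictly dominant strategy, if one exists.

A strategy is strictly dominant if it gives Firm 2 a strictly higher payoff than every other strategy, against every choice by the opponent.
Aggressive is not dominant: against Moderate, Moderate gives 8 > 6.
Moderate is not dominant: against Aggressive, Aggressive gives 6 > 4.
No single strategy is best against every opponent action.

No strictly dominant strategy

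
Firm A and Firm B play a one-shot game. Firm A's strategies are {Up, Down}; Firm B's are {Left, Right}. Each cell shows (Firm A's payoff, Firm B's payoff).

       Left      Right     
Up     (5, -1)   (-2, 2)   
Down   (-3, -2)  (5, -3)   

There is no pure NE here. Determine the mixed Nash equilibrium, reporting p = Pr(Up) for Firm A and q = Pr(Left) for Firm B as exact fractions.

p = 1/4, q = 7/15

Each player's mixing probability is pinned down by making the *other* player indifferent.
Firm B indifferent between Left and Right: p·(-1) + (1−p)·(-2) = p·2 + (1−p)·(-3) ⟹ (-2) + 1p = (-3) + 5p ⟹ p = 1/4.
Firm A indifferent between Up and Down: q·5 + (1−q)·(-2) = q·(-3) + (1−q)·5 ⟹ (-2) + 7q = 5 + (-8)q ⟹ q = 7/15.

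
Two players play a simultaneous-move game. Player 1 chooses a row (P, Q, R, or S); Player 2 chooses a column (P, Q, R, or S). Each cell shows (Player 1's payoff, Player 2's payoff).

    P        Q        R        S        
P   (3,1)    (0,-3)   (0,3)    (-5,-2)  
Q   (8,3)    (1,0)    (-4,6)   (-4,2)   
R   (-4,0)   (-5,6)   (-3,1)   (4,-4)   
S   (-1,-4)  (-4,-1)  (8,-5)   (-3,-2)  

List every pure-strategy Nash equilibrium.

A profile is a Nash equilibrium when each player is best-responding to the other.
Player 1's best responses — vs P: Q (payoff 8); vs Q: Q (payoff 1); vs R: S (payoff 8); vs S: R (payoff 4).
Player 2's best responses — vs P: R (payoff 3); vs Q: R (payoff 6); vs R: Q (payoff 6); vs S: Q (payoff -1).
No cell has both players best-responding. For instance, Player 1's best reply to Q is Q, but against Q Player 2 prefers R over Q.

None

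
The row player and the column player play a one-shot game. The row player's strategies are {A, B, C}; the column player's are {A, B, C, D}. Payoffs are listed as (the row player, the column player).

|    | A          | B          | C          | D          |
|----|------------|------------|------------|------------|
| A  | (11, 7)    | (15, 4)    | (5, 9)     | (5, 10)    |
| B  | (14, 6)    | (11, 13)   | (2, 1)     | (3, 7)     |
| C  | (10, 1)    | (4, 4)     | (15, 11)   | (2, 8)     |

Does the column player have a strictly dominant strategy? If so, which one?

None

A strategy is strictly dominant if it gives the column player a strictly higher payoff than every other strategy, against every choice by the opponent.
A is not dominant: against A, C gives 9 > 7.
B is not dominant: against A, A gives 7 > 4.
C is not dominant: against A, D gives 10 > 9.
D is not dominant: against B, B gives 13 > 7.
No single strategy is best against every opponent action.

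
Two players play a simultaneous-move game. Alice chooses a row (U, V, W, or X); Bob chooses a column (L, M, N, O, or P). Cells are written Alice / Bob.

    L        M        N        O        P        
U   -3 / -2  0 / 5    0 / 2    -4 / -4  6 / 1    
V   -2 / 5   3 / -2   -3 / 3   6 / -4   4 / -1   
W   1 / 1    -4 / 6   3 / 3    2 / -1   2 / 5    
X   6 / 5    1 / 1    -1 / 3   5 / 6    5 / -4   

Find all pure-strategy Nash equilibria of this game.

A profile is a Nash equilibrium when each player is best-responding to the other.
Alice's best responses — vs L: X (payoff 6); vs M: V (payoff 3); vs N: W (payoff 3); vs O: V (payoff 6); vs P: U (payoff 6).
Bob's best responses — vs U: M (payoff 5); vs V: L (payoff 5); vs W: M (payoff 6); vs X: O (payoff 6).
No cell has both players best-responding. For instance, Alice's best reply to L is X, but against X Bob prefers O over L.

There is no pure-strategy Nash equilibrium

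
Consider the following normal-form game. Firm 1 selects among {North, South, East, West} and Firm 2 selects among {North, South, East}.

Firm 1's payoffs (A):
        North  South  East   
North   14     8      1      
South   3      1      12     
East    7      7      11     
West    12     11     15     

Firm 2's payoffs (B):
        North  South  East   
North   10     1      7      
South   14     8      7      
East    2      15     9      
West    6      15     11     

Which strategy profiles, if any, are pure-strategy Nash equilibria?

A profile is a Nash equilibrium when each player is best-responding to the other.
Firm 1's best responses — vs North: North (payoff 14); vs South: West (payoff 11); vs East: West (payoff 15).
Firm 2's best responses — vs North: North (payoff 10); vs South: North (payoff 14); vs East: South (payoff 15); vs West: South (payoff 15).
Mutual best responses occur at (North, North) and (West, South); at each, neither player gains by switching.

(North, North) and (West, South)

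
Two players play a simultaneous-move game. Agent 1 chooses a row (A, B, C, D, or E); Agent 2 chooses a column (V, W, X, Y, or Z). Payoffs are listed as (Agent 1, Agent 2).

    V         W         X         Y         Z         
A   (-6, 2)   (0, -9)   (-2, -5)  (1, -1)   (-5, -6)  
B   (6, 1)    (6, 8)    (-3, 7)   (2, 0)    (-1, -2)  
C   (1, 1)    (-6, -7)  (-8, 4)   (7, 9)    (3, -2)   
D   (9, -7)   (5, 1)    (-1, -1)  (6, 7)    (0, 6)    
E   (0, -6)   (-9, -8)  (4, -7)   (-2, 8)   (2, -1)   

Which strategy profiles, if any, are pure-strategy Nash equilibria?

Find each player's best response to every opponent strategy; NE are the intersections.
Agent 1's best responses — vs V: D (payoff 9); vs W: B (payoff 6); vs X: E (payoff 4); vs Y: C (payoff 7); vs Z: C (payoff 3).
Agent 2's best responses — vs A: V (payoff 2); vs B: W (payoff 8); vs C: Y (payoff 9); vs D: Y (payoff 7); vs E: Y (payoff 8).
Mutual best responses occur at (B, W) and (C, Y); at each, neither player gains by switching.

(B, W) and (C, Y)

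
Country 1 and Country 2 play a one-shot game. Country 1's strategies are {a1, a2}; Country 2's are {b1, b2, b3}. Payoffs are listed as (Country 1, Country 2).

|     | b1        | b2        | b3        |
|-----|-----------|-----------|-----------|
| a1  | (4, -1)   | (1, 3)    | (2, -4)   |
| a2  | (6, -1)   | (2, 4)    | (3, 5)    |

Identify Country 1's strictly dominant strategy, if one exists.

a2

A strategy is strictly dominant if it gives Country 1 a strictly higher payoff than every other strategy, against every choice by the opponent.
a2 strictly dominates: vs b1: 6 > 4; vs b2: 2 > 1; vs b3: 3 > 2.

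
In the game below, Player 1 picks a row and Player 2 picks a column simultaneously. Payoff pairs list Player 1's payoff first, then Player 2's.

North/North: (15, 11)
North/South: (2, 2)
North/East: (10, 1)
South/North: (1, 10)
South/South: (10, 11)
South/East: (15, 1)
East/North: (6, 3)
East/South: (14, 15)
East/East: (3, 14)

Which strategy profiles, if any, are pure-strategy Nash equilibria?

A profile is a Nash equilibrium when each player is best-responding to the other.
Player 1's best responses — vs North: North (payoff 15); vs South: East (payoff 14); vs East: South (payoff 15).
Player 2's best responses — vs North: North (payoff 11); vs South: South (payoff 11); vs East: South (payoff 15).
Mutual best responses occur at (North, North) and (East, South); at each, neither player gains by switching.

(North, North) and (East, South)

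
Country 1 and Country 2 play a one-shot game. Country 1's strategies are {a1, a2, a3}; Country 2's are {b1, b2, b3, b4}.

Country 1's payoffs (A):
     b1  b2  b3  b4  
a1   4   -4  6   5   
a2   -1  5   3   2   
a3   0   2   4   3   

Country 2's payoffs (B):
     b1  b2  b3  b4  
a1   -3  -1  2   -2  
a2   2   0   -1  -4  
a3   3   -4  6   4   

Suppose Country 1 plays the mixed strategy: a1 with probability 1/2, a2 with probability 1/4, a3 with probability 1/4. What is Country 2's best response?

b3

Compute Country 2's expected payoff from each pure strategy against the given mix.
b1: (1/2)·(-3) + (1/4)·2 + (1/4)·3 = -1/4
b2: (1/2)·(-1) + (1/4)·0 + (1/4)·(-4) = -3/2
b3: (1/2)·2 + (1/4)·(-1) + (1/4)·6 = 9/4
b4: (1/2)·(-2) + (1/4)·(-4) + (1/4)·4 = -1
Highest expected payoff is 9/4, from b3.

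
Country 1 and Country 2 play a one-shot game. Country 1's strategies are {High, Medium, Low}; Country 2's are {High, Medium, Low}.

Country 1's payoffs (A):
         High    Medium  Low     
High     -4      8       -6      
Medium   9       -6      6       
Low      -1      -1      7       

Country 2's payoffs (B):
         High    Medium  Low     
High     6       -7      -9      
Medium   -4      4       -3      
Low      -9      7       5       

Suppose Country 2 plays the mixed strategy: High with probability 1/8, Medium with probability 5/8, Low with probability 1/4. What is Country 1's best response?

High

Country 1's best reply maximizes expected payoff against the mix.
High: (1/8)·(-4) + (5/8)·8 + (1/4)·(-6) = 3
Medium: (1/8)·9 + (5/8)·(-6) + (1/4)·6 = -9/8
Low: (1/8)·(-1) + (5/8)·(-1) + (1/4)·7 = 1
Highest expected payoff is 3, from High.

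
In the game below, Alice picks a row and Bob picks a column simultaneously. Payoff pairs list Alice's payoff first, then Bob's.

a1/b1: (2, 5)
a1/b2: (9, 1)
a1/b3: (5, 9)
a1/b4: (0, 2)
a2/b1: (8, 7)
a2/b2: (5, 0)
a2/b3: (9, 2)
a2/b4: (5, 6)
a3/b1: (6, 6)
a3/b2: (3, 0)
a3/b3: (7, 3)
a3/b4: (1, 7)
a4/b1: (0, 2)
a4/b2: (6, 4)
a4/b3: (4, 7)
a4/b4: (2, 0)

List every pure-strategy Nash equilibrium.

Find each player's best response to every opponent strategy; NE are the intersections.
Alice's best responses — vs b1: a2 (payoff 8); vs b2: a1 (payoff 9); vs b3: a2 (payoff 9); vs b4: a2 (payoff 5).
Bob's best responses — vs a1: b3 (payoff 9); vs a2: b1 (payoff 7); vs a3: b4 (payoff 7); vs a4: b3 (payoff 7).
The only mutual best response is (a2, b1); neither player gains by switching there.

(a2, b1)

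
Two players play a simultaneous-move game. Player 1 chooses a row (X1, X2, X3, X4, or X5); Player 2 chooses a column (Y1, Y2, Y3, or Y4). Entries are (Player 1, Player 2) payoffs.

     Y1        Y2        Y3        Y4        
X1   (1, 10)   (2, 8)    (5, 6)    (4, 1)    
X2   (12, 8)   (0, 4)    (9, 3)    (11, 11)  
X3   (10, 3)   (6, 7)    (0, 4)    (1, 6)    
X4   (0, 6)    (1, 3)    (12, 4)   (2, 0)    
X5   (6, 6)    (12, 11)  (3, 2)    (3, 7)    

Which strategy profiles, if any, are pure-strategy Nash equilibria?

Find each player's best response to every opponent strategy; NE are the intersections.
Player 1's best responses — vs Y1: X2 (payoff 12); vs Y2: X5 (payoff 12); vs Y3: X4 (payoff 12); vs Y4: X2 (payoff 11).
Player 2's best responses — vs X1: Y1 (payoff 10); vs X2: Y4 (payoff 11); vs X3: Y2 (payoff 7); vs X4: Y1 (payoff 6); vs X5: Y2 (payoff 11).
Mutual best responses occur at (X2, Y4) and (X5, Y2); at each, neither player gains by switching.

(X2, Y4) and (X5, Y2)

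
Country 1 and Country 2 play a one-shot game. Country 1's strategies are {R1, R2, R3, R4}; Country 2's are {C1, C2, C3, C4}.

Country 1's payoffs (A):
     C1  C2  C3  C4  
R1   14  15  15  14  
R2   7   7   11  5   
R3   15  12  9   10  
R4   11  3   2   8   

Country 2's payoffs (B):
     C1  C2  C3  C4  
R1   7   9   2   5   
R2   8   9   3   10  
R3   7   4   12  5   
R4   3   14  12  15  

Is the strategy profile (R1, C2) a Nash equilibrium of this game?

Holding Country 2 at C2: Country 1 gets 15 from R1, versus 7 from R2, 12 from R3, 3 from R4. No profitable deviation for Country 1.
Holding Country 1 at R1: Country 2 gets 9 from C2, versus 7 from C1, 2 from C3, 5 from C4. No profitable deviation for Country 2 either.

Yes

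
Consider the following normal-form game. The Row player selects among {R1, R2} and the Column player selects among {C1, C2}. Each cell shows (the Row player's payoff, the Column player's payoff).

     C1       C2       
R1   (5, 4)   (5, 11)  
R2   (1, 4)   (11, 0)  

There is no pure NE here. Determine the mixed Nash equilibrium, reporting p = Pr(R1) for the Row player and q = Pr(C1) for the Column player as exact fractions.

p = 4/11, q = 3/5

Each player's mixing probability is pinned down by making the *other* player indifferent.
The Column player indifferent between C1 and C2: p·4 + (1−p)·4 = p·11 + (1−p)·0 ⟹ 4 + 0p = 0 + 11p ⟹ p = 4/11.
The Row player indifferent between R1 and R2: q·5 + (1−q)·5 = q·1 + (1−q)·11 ⟹ 5 + 0q = 11 + (-10)q ⟹ q = 3/5.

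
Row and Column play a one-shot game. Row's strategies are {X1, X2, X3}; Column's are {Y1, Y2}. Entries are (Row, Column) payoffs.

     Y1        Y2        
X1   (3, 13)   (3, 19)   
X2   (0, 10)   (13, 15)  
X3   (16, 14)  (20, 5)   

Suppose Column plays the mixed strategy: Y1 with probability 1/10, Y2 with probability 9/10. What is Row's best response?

X3

Row's best reply maximizes expected payoff against the mix.
X1: (1/10)·3 + (9/10)·3 = 3
X2: (1/10)·0 + (9/10)·13 = 117/10
X3: (1/10)·16 + (9/10)·20 = 98/5
Highest expected payoff is 98/5, from X3.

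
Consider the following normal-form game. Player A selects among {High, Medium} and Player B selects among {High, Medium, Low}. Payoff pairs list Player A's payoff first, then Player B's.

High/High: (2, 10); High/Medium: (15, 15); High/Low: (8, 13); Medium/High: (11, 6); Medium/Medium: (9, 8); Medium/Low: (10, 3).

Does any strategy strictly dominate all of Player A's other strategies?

A strategy is strictly dominant if it gives Player A a strictly higher payoff than every other strategy, against every choice by the opponent.
High is not dominant: against High, Medium gives 11 > 2.
Medium is not dominant: against Medium, High gives 15 > 9.
No single strategy is best against every opponent action.

No strictly dominant strategy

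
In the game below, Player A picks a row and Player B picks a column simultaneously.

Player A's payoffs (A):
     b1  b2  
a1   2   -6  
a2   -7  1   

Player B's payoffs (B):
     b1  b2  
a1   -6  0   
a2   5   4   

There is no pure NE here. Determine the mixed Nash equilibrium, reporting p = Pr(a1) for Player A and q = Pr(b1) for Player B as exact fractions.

p = 1/7, q = 7/16

In a mixed NE each player is indifferent between their pure strategies, so the opponent's mix sets the indifference.
Player B indifferent between b1 and b2: p·(-6) + (1−p)·5 = p·0 + (1−p)·4 ⟹ 5 + (-11)p = 4 + (-4)p ⟹ p = 1/7.
Player A indifferent between a1 and a2: q·2 + (1−q)·(-6) = q·(-7) + (1−q)·1 ⟹ (-6) + 8q = 1 + (-8)q ⟹ q = 7/16.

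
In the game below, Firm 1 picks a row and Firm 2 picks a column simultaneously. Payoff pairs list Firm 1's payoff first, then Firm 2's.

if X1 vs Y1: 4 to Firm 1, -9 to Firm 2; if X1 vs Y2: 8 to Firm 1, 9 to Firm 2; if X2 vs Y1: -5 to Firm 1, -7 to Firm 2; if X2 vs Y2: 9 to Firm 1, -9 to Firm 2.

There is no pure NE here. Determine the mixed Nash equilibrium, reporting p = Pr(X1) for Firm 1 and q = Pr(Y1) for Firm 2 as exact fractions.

Each player's mixing probability is pinned down by making the *other* player indifferent.
Firm 2 indifferent between Y1 and Y2: p·(-9) + (1−p)·(-7) = p·9 + (1−p)·(-9) ⟹ (-7) + (-2)p = (-9) + 18p ⟹ p = 1/10.
Firm 1 indifferent between X1 and X2: q·4 + (1−q)·8 = q·(-5) + (1−q)·9 ⟹ 8 + (-4)q = 9 + (-14)q ⟹ q = 1/10.

p = 1/10, q = 1/10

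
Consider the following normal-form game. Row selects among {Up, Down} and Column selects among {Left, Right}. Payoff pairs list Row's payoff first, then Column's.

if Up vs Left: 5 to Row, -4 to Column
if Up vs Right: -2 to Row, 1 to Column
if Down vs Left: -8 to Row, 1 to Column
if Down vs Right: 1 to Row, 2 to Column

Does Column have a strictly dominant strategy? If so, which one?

Right

Check whether one of Column's strategies beats all alternatives regardless of what the opponent does.
Right strictly dominates: vs Up: 1 > -4; vs Down: 2 > 1.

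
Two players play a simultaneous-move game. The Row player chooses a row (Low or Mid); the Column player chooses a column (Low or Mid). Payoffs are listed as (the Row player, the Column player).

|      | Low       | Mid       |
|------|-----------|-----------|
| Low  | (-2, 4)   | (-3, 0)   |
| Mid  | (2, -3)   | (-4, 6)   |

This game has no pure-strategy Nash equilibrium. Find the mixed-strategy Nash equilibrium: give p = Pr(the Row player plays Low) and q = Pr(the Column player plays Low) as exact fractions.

In a mixed NE each player is indifferent between their pure strategies, so the opponent's mix sets the indifference.
The Column player indifferent between Low and Mid: p·4 + (1−p)·(-3) = p·0 + (1−p)·6 ⟹ (-3) + 7p = 6 + (-6)p ⟹ p = 9/13.
The Row player indifferent between Low and Mid: q·(-2) + (1−q)·(-3) = q·2 + (1−q)·(-4) ⟹ (-3) + 1q = (-4) + 6q ⟹ q = 1/5.

p = 9/13, q = 1/5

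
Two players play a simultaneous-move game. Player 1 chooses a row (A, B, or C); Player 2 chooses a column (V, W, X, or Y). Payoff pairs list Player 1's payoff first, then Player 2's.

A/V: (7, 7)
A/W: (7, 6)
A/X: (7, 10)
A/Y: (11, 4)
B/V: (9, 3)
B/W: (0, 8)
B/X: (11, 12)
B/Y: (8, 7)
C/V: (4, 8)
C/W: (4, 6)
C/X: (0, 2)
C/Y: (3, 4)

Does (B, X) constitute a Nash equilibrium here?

Yes

Holding Player 2 at X: Player 1 gets 11 from B, versus 7 from A, 0 from C. No profitable deviation for Player 1.
Holding Player 1 at B: Player 2 gets 12 from X, versus 3 from V, 8 from W, 7 from Y. No profitable deviation for Player 2 either.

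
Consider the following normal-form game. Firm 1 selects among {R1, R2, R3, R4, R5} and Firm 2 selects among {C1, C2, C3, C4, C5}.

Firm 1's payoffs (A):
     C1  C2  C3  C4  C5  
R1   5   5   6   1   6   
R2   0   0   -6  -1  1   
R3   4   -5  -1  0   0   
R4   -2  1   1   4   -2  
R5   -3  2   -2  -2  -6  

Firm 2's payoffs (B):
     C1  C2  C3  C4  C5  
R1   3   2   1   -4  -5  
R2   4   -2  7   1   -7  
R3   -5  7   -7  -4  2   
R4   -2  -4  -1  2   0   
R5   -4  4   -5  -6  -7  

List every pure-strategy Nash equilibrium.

(R1, C1) and (R4, C4)

Find each player's best response to every opponent strategy; NE are the intersections.
Firm 1's best responses — vs C1: R1 (payoff 5); vs C2: R1 (payoff 5); vs C3: R1 (payoff 6); vs C4: R4 (payoff 4); vs C5: R1 (payoff 6).
Firm 2's best responses — vs R1: C1 (payoff 3); vs R2: C3 (payoff 7); vs R3: C2 (payoff 7); vs R4: C4 (payoff 2); vs R5: C2 (payoff 4).
Mutual best responses occur at (R1, C1) and (R4, C4); at each, neither player gains by switching.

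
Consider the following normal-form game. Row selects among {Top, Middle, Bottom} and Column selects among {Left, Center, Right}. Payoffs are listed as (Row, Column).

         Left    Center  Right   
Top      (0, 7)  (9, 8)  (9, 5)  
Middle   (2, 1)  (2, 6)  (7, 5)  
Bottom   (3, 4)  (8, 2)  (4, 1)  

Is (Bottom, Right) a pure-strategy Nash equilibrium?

No

Holding Column at Right: Row gets 4 from Bottom but could get 9 by switching to Top. Row has a profitable deviation.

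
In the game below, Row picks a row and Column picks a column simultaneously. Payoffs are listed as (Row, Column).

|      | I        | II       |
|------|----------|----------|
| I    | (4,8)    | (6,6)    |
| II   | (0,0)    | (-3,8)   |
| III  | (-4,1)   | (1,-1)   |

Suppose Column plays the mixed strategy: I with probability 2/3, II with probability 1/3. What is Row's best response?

Row's best reply maximizes expected payoff against the mix.
I: (2/3)·4 + (1/3)·6 = 14/3
II: (2/3)·0 + (1/3)·(-3) = -1
III: (2/3)·(-4) + (1/3)·1 = -7/3
Highest expected payoff is 14/3, from I.

I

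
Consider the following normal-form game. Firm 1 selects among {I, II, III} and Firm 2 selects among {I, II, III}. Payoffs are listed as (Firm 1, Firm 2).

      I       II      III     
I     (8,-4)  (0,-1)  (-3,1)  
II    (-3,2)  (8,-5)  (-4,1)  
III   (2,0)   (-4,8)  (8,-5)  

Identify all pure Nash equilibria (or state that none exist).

Check mutual best responses: a cell is a NE iff neither player can gain by unilaterally deviating.
Firm 1's best responses — vs I: I (payoff 8); vs II: II (payoff 8); vs III: III (payoff 8).
Firm 2's best responses — vs I: III (payoff 1); vs II: I (payoff 2); vs III: II (payoff 8).
No cell has both players best-responding. For instance, Firm 1's best reply to II is II, but against II Firm 2 prefers I over II.

There is no pure-strategy Nash equilibrium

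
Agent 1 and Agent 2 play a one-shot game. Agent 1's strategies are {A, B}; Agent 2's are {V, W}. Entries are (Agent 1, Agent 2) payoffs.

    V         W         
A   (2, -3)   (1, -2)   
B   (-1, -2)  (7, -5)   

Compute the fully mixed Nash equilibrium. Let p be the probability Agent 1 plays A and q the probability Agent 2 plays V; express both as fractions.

Each player's mixing probability is pinned down by making the *other* player indifferent.
Agent 2 indifferent between V and W: p·(-3) + (1−p)·(-2) = p·(-2) + (1−p)·(-5) ⟹ (-2) + (-1)p = (-5) + 3p ⟹ p = 3/4.
Agent 1 indifferent between A and B: q·2 + (1−q)·1 = q·(-1) + (1−q)·7 ⟹ 1 + 1q = 7 + (-8)q ⟹ q = 2/3.

p = 3/4, q = 2/3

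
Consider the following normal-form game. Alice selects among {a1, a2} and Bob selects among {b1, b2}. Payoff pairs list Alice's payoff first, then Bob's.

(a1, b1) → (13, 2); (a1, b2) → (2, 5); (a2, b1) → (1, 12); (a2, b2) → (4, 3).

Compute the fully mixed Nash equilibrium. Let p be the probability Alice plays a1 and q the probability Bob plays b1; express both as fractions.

p = 3/4, q = 1/7

Each player's mixing probability is pinned down by making the *other* player indifferent.
Bob indifferent between b1 and b2: p·2 + (1−p)·12 = p·5 + (1−p)·3 ⟹ 12 + (-10)p = 3 + 2p ⟹ p = 3/4.
Alice indifferent between a1 and a2: q·13 + (1−q)·2 = q·1 + (1−q)·4 ⟹ 2 + 11q = 4 + (-3)q ⟹ q = 1/7.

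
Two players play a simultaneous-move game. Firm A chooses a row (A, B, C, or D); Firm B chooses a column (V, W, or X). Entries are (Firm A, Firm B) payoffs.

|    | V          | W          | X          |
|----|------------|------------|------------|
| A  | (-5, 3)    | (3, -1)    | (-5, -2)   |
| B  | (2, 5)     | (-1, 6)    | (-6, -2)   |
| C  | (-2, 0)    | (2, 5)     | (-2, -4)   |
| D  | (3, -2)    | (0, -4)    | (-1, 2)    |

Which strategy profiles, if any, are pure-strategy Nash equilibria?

(D, X)

A profile is a Nash equilibrium when each player is best-responding to the other.
Firm A's best responses — vs V: D (payoff 3); vs W: A (payoff 3); vs X: D (payoff -1).
Firm B's best responses — vs A: V (payoff 3); vs B: W (payoff 6); vs C: W (payoff 5); vs D: X (payoff 2).
The only mutual best response is (D, X); neither player gains by switching there.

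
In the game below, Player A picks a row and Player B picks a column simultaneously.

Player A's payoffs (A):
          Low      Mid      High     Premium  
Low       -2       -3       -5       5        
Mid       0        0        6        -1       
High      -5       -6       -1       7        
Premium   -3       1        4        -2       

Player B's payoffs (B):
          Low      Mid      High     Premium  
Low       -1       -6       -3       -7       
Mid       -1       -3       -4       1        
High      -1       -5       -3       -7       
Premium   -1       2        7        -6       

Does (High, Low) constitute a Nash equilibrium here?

No

Holding Player B at Low: Player A gets -5 from High but could get 0 by switching to Mid. Player A has a profitable deviation.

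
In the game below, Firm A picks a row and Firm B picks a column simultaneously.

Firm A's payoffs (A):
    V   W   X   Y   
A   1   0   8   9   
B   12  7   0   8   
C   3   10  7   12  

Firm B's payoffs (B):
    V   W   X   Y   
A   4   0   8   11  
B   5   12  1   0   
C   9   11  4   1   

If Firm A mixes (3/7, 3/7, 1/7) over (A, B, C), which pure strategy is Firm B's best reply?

W

Compute Firm B's expected payoff from each pure strategy against the given mix.
V: (3/7)·4 + (3/7)·5 + (1/7)·9 = 36/7
W: (3/7)·0 + (3/7)·12 + (1/7)·11 = 47/7
X: (3/7)·8 + (3/7)·1 + (1/7)·4 = 31/7
Y: (3/7)·11 + (3/7)·0 + (1/7)·1 = 34/7
Highest expected payoff is 47/7, from W.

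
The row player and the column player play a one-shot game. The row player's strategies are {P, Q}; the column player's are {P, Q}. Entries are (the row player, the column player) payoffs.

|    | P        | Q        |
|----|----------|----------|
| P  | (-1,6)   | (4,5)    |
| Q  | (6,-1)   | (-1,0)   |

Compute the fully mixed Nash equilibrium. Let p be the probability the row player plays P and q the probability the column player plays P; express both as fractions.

p = 1/2, q = 5/12

Each player's mixing probability is pinned down by making the *other* player indifferent.
The column player indifferent between P and Q: p·6 + (1−p)·(-1) = p·5 + (1−p)·0 ⟹ (-1) + 7p = 0 + 5p ⟹ p = 1/2.
The row player indifferent between P and Q: q·(-1) + (1−q)·4 = q·6 + (1−q)·(-1) ⟹ 4 + (-5)q = (-1) + 7q ⟹ q = 5/12.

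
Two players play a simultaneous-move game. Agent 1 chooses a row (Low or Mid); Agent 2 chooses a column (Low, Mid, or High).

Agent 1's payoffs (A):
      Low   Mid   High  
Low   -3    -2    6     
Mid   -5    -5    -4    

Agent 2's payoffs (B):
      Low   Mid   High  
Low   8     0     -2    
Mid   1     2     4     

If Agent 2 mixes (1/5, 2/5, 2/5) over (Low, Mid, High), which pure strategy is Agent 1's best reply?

Compute Agent 1's expected payoff from each pure strategy against the given mix.
Low: (1/5)·(-3) + (2/5)·(-2) + (2/5)·6 = 1
Mid: (1/5)·(-5) + (2/5)·(-5) + (2/5)·(-4) = -23/5
Highest expected payoff is 1, from Low.

Low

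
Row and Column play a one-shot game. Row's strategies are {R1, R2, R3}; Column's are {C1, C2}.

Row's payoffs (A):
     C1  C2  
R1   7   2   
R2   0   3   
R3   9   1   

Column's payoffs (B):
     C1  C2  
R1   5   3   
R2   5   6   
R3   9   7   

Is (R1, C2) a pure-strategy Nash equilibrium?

Holding Column at C2: Row gets 2 from R1 but could get 3 by switching to R2. Row has a profitable deviation.

No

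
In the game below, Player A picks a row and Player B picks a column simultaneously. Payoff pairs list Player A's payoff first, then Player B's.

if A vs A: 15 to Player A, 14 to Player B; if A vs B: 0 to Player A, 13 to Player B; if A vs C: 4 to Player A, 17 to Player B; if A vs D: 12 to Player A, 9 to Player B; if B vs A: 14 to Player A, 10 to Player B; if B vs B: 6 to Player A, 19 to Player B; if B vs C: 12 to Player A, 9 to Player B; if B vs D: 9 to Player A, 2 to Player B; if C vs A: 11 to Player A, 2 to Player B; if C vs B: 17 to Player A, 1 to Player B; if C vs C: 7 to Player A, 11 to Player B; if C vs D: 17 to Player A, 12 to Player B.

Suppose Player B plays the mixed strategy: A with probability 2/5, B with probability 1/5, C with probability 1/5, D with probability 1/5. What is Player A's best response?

C

Player A's best reply maximizes expected payoff against the mix.
A: (2/5)·15 + (1/5)·0 + (1/5)·4 + (1/5)·12 = 46/5
B: (2/5)·14 + (1/5)·6 + (1/5)·12 + (1/5)·9 = 11
C: (2/5)·11 + (1/5)·17 + (1/5)·7 + (1/5)·17 = 63/5
Highest expected payoff is 63/5, from C.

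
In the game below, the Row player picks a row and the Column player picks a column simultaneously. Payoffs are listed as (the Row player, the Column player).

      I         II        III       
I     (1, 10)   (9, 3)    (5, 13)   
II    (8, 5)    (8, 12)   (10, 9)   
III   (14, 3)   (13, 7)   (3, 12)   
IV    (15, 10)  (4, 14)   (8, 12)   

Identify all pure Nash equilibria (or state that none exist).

None

Find each player's best response to every opponent strategy; NE are the intersections.
The Row player's best responses — vs I: IV (payoff 15); vs II: III (payoff 13); vs III: II (payoff 10).
The Column player's best responses — vs I: III (payoff 13); vs II: II (payoff 12); vs III: III (payoff 12); vs IV: II (payoff 14).
No cell has both players best-responding. For instance, the Row player's best reply to II is III, but against III the Column player prefers III over II.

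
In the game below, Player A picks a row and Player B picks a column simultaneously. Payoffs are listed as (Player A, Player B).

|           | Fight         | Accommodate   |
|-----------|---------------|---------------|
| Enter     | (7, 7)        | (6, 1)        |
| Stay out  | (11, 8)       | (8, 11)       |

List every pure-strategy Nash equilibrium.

(Stay out, Accommodate)

Find each player's best response to every opponent strategy; NE are the intersections.
Player A's best responses — vs Fight: Stay out (payoff 11); vs Accommodate: Stay out (payoff 8).
Player B's best responses — vs Enter: Fight (payoff 7); vs Stay out: Accommodate (payoff 11).
The only mutual best response is (Stay out, Accommodate); neither player gains by switching there.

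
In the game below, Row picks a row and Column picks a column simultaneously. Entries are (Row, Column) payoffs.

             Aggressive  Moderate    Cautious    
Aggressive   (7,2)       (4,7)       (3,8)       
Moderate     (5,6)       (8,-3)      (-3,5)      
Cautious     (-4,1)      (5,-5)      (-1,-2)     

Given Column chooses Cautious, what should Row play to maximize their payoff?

With Column fixed at Cautious, Row's payoffs are: Aggressive → 3, Moderate → -3, Cautious → -1.
The maximum is 3, achieved by Aggressive.

Aggressive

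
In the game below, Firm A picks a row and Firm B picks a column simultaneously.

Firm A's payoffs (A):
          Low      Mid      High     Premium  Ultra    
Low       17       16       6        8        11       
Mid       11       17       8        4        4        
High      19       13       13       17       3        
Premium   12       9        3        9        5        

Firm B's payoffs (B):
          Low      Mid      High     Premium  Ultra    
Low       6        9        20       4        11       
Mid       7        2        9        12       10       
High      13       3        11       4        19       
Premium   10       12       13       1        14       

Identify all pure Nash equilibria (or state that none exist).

Find each player's best response to every opponent strategy; NE are the intersections.
Firm A's best responses — vs Low: High (payoff 19); vs Mid: Mid (payoff 17); vs High: High (payoff 13); vs Premium: High (payoff 17); vs Ultra: Low (payoff 11).
Firm B's best responses — vs Low: High (payoff 20); vs Mid: Premium (payoff 12); vs High: Ultra (payoff 19); vs Premium: Ultra (payoff 14).
No cell has both players best-responding. For instance, Firm A's best reply to Premium is High, but against High Firm B prefers Ultra over Premium.

No pure-strategy Nash equilibrium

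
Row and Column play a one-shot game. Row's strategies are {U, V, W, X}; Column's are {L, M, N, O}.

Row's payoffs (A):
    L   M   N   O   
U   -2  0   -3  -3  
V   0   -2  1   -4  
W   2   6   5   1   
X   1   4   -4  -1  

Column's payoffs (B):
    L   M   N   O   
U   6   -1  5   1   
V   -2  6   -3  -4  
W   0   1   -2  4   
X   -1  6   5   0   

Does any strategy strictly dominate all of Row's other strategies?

W

A strategy is strictly dominant if it gives Row a strictly higher payoff than every other strategy, against every choice by the opponent.
W strictly dominates: vs L: 2 > each of {-2, 0, 1}; vs M: 6 > each of {0, -2, 4}; vs N: 5 > each of {-3, 1, -4}; vs O: 1 > each of {-3, -4, -1}.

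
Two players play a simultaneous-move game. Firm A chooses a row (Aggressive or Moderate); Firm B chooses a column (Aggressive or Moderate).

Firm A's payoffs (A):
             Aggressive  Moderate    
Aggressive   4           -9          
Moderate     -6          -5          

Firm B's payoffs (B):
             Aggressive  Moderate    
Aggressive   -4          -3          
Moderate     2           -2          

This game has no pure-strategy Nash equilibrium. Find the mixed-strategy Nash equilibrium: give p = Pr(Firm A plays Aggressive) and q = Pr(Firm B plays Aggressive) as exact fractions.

p = 4/5, q = 2/7

In a mixed NE each player is indifferent between their pure strategies, so the opponent's mix sets the indifference.
Firm B indifferent between Aggressive and Moderate: p·(-4) + (1−p)·2 = p·(-3) + (1−p)·(-2) ⟹ 2 + (-6)p = (-2) + (-1)p ⟹ p = 4/5.
Firm A indifferent between Aggressive and Moderate: q·4 + (1−q)·(-9) = q·(-6) + (1−q)·(-5) ⟹ (-9) + 13q = (-5) + (-1)q ⟹ q = 2/7.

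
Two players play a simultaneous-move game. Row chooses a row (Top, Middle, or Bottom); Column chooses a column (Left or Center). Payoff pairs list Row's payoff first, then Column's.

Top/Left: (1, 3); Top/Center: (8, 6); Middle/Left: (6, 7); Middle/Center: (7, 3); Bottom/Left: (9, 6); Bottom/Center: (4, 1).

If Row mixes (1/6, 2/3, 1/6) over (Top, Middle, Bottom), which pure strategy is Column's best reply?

Compute Column's expected payoff from each pure strategy against the given mix.
Left: (1/6)·3 + (2/3)·7 + (1/6)·6 = 37/6
Center: (1/6)·6 + (2/3)·3 + (1/6)·1 = 19/6
Highest expected payoff is 37/6, from Left.

Left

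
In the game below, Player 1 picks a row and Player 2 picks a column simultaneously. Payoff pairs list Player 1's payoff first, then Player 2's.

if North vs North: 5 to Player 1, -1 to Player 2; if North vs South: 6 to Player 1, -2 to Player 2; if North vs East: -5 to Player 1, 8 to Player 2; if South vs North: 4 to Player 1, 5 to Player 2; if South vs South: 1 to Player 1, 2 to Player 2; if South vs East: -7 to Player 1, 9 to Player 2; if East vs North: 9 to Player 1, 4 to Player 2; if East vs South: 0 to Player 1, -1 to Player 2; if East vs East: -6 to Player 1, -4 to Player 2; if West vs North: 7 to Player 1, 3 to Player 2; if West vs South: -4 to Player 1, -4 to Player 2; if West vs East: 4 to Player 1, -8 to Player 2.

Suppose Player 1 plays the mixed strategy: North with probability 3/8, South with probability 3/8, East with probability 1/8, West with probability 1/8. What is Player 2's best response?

Compute Player 2's expected payoff from each pure strategy against the given mix.
North: (3/8)·(-1) + (3/8)·5 + (1/8)·4 + (1/8)·3 = 19/8
South: (3/8)·(-2) + (3/8)·2 + (1/8)·(-1) + (1/8)·(-4) = -5/8
East: (3/8)·8 + (3/8)·9 + (1/8)·(-4) + (1/8)·(-8) = 39/8
Highest expected payoff is 39/8, from East.

East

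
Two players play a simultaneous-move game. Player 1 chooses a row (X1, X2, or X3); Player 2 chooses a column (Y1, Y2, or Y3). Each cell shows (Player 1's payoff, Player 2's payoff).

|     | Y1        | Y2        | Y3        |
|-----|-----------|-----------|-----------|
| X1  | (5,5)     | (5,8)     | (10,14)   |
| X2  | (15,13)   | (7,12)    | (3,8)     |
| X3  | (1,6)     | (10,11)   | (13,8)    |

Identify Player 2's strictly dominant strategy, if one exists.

None

Check whether one of Player 2's strategies beats all alternatives regardless of what the opponent does.
Y1 is not dominant: against X1, Y2 gives 8 > 5.
Y2 is not dominant: against X1, Y3 gives 14 > 8.
Y3 is not dominant: against X2, Y1 gives 13 > 8.
No single strategy is best against every opponent action.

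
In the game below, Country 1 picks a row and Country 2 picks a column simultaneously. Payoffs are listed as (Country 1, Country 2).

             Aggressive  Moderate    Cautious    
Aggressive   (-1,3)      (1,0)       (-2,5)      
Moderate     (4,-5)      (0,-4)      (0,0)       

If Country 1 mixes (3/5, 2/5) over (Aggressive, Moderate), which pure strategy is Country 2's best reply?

Cautious

Compute Country 2's expected payoff from each pure strategy against the given mix.
Aggressive: (3/5)·3 + (2/5)·(-5) = -1/5
Moderate: (3/5)·0 + (2/5)·(-4) = -8/5
Cautious: (3/5)·5 + (2/5)·0 = 3
Highest expected payoff is 3, from Cautious.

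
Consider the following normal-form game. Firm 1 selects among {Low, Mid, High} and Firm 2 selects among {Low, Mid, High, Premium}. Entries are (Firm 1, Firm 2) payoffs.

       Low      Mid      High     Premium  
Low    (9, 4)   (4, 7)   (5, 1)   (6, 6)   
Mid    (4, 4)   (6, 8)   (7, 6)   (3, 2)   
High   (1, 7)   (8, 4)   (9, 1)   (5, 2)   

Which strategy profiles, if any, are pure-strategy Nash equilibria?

Find each player's best response to every opponent strategy; NE are the intersections.
Firm 1's best responses — vs Low: Low (payoff 9); vs Mid: High (payoff 8); vs High: High (payoff 9); vs Premium: Low (payoff 6).
Firm 2's best responses — vs Low: Mid (payoff 7); vs Mid: Mid (payoff 8); vs High: Low (payoff 7).
No cell has both players best-responding. For instance, Firm 1's best reply to Premium is Low, but against Low Firm 2 prefers Mid over Premium.

None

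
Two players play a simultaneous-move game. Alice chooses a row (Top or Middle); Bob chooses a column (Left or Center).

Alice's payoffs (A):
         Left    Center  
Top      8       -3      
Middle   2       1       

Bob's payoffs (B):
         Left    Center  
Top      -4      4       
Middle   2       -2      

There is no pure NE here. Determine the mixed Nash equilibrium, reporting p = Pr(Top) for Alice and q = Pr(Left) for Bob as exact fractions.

p = 1/3, q = 2/5

In a mixed NE each player is indifferent between their pure strategies, so the opponent's mix sets the indifference.
Bob indifferent between Left and Center: p·(-4) + (1−p)·2 = p·4 + (1−p)·(-2) ⟹ 2 + (-6)p = (-2) + 6p ⟹ p = 1/3.
Alice indifferent between Top and Middle: q·8 + (1−q)·(-3) = q·2 + (1−q)·1 ⟹ (-3) + 11q = 1 + 1q ⟹ q = 2/5.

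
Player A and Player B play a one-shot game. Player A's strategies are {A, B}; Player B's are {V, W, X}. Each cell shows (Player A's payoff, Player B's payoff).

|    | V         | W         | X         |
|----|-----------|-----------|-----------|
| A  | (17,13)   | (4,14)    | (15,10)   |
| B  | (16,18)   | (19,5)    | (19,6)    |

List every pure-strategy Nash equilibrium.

None

Check mutual best responses: a cell is a NE iff neither player can gain by unilaterally deviating.
Player A's best responses — vs V: A (payoff 17); vs W: B (payoff 19); vs X: B (payoff 19).
Player B's best responses — vs A: W (payoff 14); vs B: V (payoff 18).
No cell has both players best-responding. For instance, Player A's best reply to X is B, but against B Player B prefers V over X.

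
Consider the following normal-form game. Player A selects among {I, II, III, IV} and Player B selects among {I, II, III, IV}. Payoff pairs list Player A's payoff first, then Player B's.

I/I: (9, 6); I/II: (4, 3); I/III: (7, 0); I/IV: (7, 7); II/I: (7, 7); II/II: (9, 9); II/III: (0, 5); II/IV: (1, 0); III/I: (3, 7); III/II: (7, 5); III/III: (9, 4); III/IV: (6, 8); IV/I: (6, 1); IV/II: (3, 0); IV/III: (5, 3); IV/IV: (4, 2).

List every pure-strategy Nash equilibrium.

(I, IV) and (II, II)

A profile is a Nash equilibrium when each player is best-responding to the other.
Player A's best responses — vs I: I (payoff 9); vs II: II (payoff 9); vs III: III (payoff 9); vs IV: I (payoff 7).
Player B's best responses — vs I: IV (payoff 7); vs II: II (payoff 9); vs III: IV (payoff 8); vs IV: III (payoff 3).
Mutual best responses occur at (I, IV) and (II, II); at each, neither player gains by switching.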